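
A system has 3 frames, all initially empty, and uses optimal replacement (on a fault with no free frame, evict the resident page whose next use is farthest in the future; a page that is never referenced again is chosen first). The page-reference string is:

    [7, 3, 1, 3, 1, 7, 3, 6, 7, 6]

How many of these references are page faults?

4

7 → fault, frames (7)
3 → fault, frames (7 3)
1 → fault, frames (7 3 1)
3 → hit
1 → hit
7 → hit
3 → hit
6 → fault, evict 1, frames (7 3 6)
7 → hit
6 → hit
Page faults: 4.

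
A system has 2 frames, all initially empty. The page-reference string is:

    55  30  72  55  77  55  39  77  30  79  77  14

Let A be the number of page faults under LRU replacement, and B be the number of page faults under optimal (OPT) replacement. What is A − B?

Under LRU: F F F F F . F F F F F F → 11 faults.
Under OPT: F F F . F . F . F F . F → 8 faults.
A − B = 11 − 8 = 3.

3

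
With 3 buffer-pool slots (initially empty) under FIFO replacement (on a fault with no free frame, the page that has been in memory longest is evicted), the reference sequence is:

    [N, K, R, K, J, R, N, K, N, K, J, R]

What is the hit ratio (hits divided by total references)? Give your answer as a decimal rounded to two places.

N -> fault, frames {N}
K -> fault, frames {N,K}
R -> fault, frames {N,K,R}
K -> hit
J -> fault, evict N, frames {K,R,J}
R -> hit
N -> fault, evict K, frames {R,J,N}
K -> fault, evict R, frames {J,N,K}
N -> hit
K -> hit
J -> hit
R -> fault, evict J, frames {N,K,R}
Hits: 5 of 12 references → 5/12 = 0.4167.

0.42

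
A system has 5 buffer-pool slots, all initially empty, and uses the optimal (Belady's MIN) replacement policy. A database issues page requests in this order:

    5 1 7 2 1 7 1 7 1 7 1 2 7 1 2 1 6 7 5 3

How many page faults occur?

5: miss, frames {5}
1: miss, frames {5,1}
7: miss, frames {5,1,7}
2: miss, frames {5,1,7,2}
1: hit
7: hit
1: hit
7: hit
1: hit
7: hit
1: hit
2: hit
7: hit
1: hit
2: hit
1: hit
6: miss, frames {5,1,7,2,6}
7: hit
5: hit
3: miss, evict 6, frames {5,1,7,2,3}
Page faults: 6.

6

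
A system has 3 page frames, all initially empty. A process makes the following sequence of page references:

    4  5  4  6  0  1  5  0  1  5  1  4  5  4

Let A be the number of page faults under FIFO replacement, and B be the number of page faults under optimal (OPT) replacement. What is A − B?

Under FIFO: F F . F F F F . . . . F . . → 7 faults.
Under OPT: F F . F F F . . . . . F . . → 6 faults.
A − B = 7 − 6 = 1.

1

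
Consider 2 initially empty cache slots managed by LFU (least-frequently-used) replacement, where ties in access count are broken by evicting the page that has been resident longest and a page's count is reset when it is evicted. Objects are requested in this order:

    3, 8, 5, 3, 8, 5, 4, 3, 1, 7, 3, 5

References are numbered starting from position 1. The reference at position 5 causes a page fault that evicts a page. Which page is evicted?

5

pos 1: 3 → miss, frames {3}
pos 2: 8 → miss, frames {3,8}
pos 3: 5 → miss, evict 3, frames {8,5}
pos 4: 3 → miss, evict 8, frames {5,3}
pos 5: 8 → miss, evict 5, frames {3,8}
At position 5, page 5 is evicted.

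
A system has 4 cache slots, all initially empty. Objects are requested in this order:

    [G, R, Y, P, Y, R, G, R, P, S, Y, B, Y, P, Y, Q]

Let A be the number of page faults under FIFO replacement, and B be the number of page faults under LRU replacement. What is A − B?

Under FIFO: F F F F . . . . . F . F . . . F → 7 faults.
Under LRU: F F F F . . . . . F F F . . . F → 8 faults.
A − B = 7 − 8 = -1.

-1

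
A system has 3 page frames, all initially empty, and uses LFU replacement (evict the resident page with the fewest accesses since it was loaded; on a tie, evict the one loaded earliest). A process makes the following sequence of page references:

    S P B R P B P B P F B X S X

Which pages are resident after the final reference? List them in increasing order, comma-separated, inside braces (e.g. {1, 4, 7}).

S -> miss, frames {S}
P -> miss, frames {S,P}
B -> miss, frames {S,P,B}
R -> miss, evict S, frames {P,B,R}
P -> hit
B -> hit
P -> hit
B -> hit
P -> hit
F -> miss, evict R, frames {P,B,F}
B -> hit
X -> miss, evict F, frames {P,B,X}
S -> miss, evict X, frames {P,B,S}
X -> miss, evict S, frames {P,B,X}

{B, P, X}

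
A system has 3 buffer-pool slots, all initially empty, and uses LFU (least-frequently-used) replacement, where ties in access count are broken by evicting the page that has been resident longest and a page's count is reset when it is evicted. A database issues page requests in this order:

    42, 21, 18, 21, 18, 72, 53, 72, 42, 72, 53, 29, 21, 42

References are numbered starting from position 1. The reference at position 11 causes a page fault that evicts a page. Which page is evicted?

pos 1: 42 → miss, frames [42]
pos 2: 21 → miss, frames [42, 21]
pos 3: 18 → miss, frames [42, 21, 18]
pos 4: 21 → hit
pos 5: 18 → hit
pos 6: 72 → miss, evict 42, frames [21, 18, 72]
pos 7: 53 → miss, evict 72, frames [21, 18, 53]
pos 8: 72 → miss, evict 53, frames [21, 18, 72]
pos 9: 42 → miss, evict 72, frames [21, 18, 42]
pos 10: 72 → miss, evict 42, frames [21, 18, 72]
pos 11: 53 → miss, evict 72, frames [21, 18, 53]
At position 11, page 72 is evicted.

72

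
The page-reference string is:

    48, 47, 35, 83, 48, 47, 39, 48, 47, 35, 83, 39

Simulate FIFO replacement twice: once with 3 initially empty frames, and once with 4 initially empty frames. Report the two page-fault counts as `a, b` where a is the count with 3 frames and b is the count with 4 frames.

9, 10

3 frames: F F F F F F F . . F F . → 9 faults.
4 frames: F F F F . . F F F F F F → 10 faults.
10 > 9: adding a frame increased faults — Belady's anomaly.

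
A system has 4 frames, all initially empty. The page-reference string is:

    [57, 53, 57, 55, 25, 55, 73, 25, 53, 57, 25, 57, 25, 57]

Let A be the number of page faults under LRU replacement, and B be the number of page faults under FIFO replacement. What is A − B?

Under LRU: F F . F F . F . F F . . . . → 7 faults.
Under FIFO: F F . F F . F . . F . . . . → 6 faults.
A − B = 7 − 6 = 1.

1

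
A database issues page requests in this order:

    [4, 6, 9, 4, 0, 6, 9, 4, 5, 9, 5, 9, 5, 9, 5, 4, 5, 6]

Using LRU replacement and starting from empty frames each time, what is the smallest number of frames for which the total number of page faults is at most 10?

f=1: 18 faults
f=2: 12 faults
f=3: 9 faults
f=4: 5 faults
f=5: 5 faults
Smallest f with faults ≤ 10 is 3.

3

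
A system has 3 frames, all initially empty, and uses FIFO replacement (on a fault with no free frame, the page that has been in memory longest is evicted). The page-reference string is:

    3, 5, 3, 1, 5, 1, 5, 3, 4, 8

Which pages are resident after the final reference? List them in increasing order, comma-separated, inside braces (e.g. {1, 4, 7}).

3 -> fault, frames {3}
5 -> fault, frames {3,5}
3 -> hit
1 -> fault, frames {3,5,1}
5 -> hit
1 -> hit
5 -> hit
3 -> hit
4 -> fault, evict 3, frames {5,1,4}
8 -> fault, evict 5, frames {1,4,8}

{1, 4, 8}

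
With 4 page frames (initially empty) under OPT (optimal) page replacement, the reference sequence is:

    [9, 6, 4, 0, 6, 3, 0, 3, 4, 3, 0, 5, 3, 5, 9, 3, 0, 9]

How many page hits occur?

9: miss, frames [9]
6: miss, frames [9, 6]
4: miss, frames [9, 6, 4]
0: miss, frames [9, 6, 4, 0]
6: hit
3: miss, evict 6, frames [9, 4, 0, 3]
0: hit
3: hit
4: hit
3: hit
0: hit
5: miss, evict 4, frames [9, 0, 3, 5]
3: hit
5: hit
9: hit
3: hit
0: hit
9: hit
Hits: 12.

12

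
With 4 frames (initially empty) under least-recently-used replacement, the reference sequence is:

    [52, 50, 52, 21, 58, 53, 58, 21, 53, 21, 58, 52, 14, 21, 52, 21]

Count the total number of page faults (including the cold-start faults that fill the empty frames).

6

52 → fault, frames [52]
50 → fault, frames [52, 50]
52 → hit
21 → fault, frames [50, 52, 21]
58 → fault, frames [50, 52, 21, 58]
53 → fault, evict 50, frames [52, 21, 58, 53]
58 → hit
21 → hit
53 → hit
21 → hit
58 → hit
52 → hit
14 → fault, evict 53, frames [21, 58, 52, 14]
21 → hit
52 → hit
21 → hit
Page faults: 6.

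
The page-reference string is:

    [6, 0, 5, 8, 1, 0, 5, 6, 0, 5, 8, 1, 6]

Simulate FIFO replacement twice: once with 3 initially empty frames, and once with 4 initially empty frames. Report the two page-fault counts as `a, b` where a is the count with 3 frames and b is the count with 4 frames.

10, 11

3 frames: F F F F F F F F . . F F . → 10 faults.
4 frames: F F F F F . . F F F F F F → 11 faults.
11 > 10: adding a frame increased faults — Belady's anomaly.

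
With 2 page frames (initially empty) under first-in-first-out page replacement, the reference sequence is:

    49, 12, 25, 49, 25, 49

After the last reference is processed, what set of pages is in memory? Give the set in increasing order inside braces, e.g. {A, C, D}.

49 → fault, frames (49)
12 → fault, frames (49 12)
25 → fault, evict 49, frames (12 25)
49 → fault, evict 12, frames (25 49)
25 → hit
49 → hit

{25, 49}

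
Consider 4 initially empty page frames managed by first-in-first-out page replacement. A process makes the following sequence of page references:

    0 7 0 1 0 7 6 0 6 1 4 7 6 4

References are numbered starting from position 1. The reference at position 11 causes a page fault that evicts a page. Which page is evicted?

pos 1: 0 → fault, frames [0]
pos 2: 7 → fault, frames [0, 7]
pos 3: 0 → hit
pos 4: 1 → fault, frames [0, 7, 1]
pos 5: 0 → hit
pos 6: 7 → hit
pos 7: 6 → fault, frames [0, 7, 1, 6]
pos 8: 0 → hit
pos 9: 6 → hit
pos 10: 1 → hit
pos 11: 4 → fault, evict 0, frames [7, 1, 6, 4]
At position 11, page 0 is evicted.

0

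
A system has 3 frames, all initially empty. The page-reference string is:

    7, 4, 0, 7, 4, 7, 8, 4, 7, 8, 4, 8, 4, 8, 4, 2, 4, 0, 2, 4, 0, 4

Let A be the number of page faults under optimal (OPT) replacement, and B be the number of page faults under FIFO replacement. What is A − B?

Under OPT: F F F . . . F . . . . . . . . F . F . . . . → 6 faults.
Under FIFO: F F F . . . F . F . F . . . . F . F . . . . → 8 faults.
A − B = 6 − 8 = -2.

-2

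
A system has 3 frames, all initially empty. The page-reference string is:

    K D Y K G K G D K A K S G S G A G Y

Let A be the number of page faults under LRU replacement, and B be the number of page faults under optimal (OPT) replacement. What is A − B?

Under LRU: F F F . F . . F . F . F F . . F . F → 10 faults.
Under OPT: F F F . F . . . . F . F . . . . . F → 7 faults.
A − B = 10 − 7 = 3.

3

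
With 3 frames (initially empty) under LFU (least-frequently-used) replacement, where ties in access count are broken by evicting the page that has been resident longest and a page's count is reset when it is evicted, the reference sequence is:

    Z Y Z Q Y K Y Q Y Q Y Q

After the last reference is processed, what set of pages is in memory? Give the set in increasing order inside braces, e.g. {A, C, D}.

{Q, Y, Z}

Z: fault, frames [Z]
Y: fault, frames [Z, Y]
Z: hit
Q: fault, frames [Z, Y, Q]
Y: hit
K: fault, evict Q, frames [Z, Y, K]
Y: hit
Q: fault, evict K, frames [Z, Y, Q]
Y: hit
Q: hit
Y: hit
Q: hit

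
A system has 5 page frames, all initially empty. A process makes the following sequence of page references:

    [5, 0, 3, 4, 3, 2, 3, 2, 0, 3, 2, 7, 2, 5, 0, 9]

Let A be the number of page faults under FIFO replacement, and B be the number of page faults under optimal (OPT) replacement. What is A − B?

Under FIFO: F F F F . F . . . . . F . F F F → 9 faults.
Under OPT: F F F F . F . . . . . F . . . F → 7 faults.
A − B = 9 − 7 = 2.

2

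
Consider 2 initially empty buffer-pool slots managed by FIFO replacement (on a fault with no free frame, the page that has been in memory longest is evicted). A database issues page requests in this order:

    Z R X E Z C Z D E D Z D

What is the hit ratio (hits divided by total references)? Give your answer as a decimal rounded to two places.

0.17

Z -> fault, frames [Z]
R -> fault, frames [Z, R]
X -> fault, evict Z, frames [R, X]
E -> fault, evict R, frames [X, E]
Z -> fault, evict X, frames [E, Z]
C -> fault, evict E, frames [Z, C]
Z -> hit
D -> fault, evict Z, frames [C, D]
E -> fault, evict C, frames [D, E]
D -> hit
Z -> fault, evict D, frames [E, Z]
D -> fault, evict E, frames [Z, D]
Hits: 2 of 12 references → 2/12 = 0.1667.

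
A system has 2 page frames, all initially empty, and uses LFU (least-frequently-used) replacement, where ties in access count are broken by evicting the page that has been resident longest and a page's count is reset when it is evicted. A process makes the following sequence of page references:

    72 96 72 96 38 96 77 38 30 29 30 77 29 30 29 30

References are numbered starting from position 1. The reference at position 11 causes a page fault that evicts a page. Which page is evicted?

pos 1: 72: fault, frames [72]
pos 2: 96: fault, frames [72, 96]
pos 3: 72: hit
pos 4: 96: hit
pos 5: 38: fault, evict 72, frames [96, 38]
pos 6: 96: hit
pos 7: 77: fault, evict 38, frames [96, 77]
pos 8: 38: fault, evict 77, frames [96, 38]
pos 9: 30: fault, evict 38, frames [96, 30]
pos 10: 29: fault, evict 30, frames [96, 29]
pos 11: 30: fault, evict 29, frames [96, 30]
At position 11, page 29 is evicted.

29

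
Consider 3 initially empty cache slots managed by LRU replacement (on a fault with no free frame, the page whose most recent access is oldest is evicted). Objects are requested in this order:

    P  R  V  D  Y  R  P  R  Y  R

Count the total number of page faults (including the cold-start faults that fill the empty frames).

P → miss, frames {P}
R → miss, frames {P,R}
V → miss, frames {P,R,V}
D → miss, evict P, frames {R,V,D}
Y → miss, evict R, frames {V,D,Y}
R → miss, evict V, frames {D,Y,R}
P → miss, evict D, frames {Y,R,P}
R → hit
Y → hit
R → hit
Page faults: 7.

7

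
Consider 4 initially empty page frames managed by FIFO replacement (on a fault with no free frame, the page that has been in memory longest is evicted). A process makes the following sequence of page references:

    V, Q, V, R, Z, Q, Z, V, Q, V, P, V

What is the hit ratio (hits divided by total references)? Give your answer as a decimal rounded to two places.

0.50

V → fault, frames (V)
Q → fault, frames (V Q)
V → hit
R → fault, frames (V Q R)
Z → fault, frames (V Q R Z)
Q → hit
Z → hit
V → hit
Q → hit
V → hit
P → fault, evict V, frames (Q R Z P)
V → fault, evict Q, frames (R Z P V)
Hits: 6 of 12 references → 6/12 = 0.5000.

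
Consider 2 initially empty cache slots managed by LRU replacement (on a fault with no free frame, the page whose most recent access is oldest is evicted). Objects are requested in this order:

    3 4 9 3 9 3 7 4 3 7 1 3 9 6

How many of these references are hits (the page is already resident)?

2

3 → miss, frames {3}
4 → miss, frames {3,4}
9 → miss, evict 3, frames {4,9}
3 → miss, evict 4, frames {9,3}
9 → hit
3 → hit
7 → miss, evict 9, frames {3,7}
4 → miss, evict 3, frames {7,4}
3 → miss, evict 7, frames {4,3}
7 → miss, evict 4, frames {3,7}
1 → miss, evict 3, frames {7,1}
3 → miss, evict 7, frames {1,3}
9 → miss, evict 1, frames {3,9}
6 → miss, evict 3, frames {9,6}
Hits: 2.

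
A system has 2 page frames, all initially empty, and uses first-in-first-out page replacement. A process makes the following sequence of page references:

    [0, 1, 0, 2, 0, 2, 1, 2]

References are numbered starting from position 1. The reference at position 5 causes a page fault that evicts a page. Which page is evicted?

pos 1: 0 → fault, frames [0]
pos 2: 1 → fault, frames [0, 1]
pos 3: 0 → hit
pos 4: 2 → fault, evict 0, frames [1, 2]
pos 5: 0 → fault, evict 1, frames [2, 0]
At position 5, page 1 is evicted.

1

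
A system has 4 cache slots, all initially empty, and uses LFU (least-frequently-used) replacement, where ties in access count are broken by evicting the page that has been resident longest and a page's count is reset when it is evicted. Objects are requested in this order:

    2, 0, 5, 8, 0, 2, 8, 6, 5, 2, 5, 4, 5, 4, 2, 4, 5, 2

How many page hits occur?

11

2 -> fault, frames {2}
0 -> fault, frames {2,0}
5 -> fault, frames {2,0,5}
8 -> fault, frames {2,0,5,8}
0 -> hit
2 -> hit
8 -> hit
6 -> fault, evict 5, frames {2,0,8,6}
5 -> fault, evict 6, frames {2,0,8,5}
2 -> hit
5 -> hit
4 -> fault, evict 0, frames {2,8,5,4}
5 -> hit
4 -> hit
2 -> hit
4 -> hit
5 -> hit
2 -> hit
Hits: 11.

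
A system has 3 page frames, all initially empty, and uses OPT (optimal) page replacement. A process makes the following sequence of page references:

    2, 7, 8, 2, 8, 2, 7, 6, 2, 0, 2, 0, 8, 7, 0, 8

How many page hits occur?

2 -> fault, frames (2)
7 -> fault, frames (2 7)
8 -> fault, frames (2 7 8)
2 -> hit
8 -> hit
2 -> hit
7 -> hit
6 -> fault, evict 7, frames (2 8 6)
2 -> hit
0 -> fault, evict 6, frames (2 8 0)
2 -> hit
0 -> hit
8 -> hit
7 -> fault, evict 2, frames (8 0 7)
0 -> hit
8 -> hit
Hits: 10.

10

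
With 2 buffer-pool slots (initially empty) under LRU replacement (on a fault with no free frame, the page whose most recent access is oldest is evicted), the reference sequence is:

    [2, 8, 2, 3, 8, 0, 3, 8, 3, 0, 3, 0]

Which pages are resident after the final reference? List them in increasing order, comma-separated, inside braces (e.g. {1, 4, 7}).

{0, 3}

2 → miss, frames [2]
8 → miss, frames [2, 8]
2 → hit
3 → miss, evict 8, frames [2, 3]
8 → miss, evict 2, frames [3, 8]
0 → miss, evict 3, frames [8, 0]
3 → miss, evict 8, frames [0, 3]
8 → miss, evict 0, frames [3, 8]
3 → hit
0 → miss, evict 8, frames [3, 0]
3 → hit
0 → hit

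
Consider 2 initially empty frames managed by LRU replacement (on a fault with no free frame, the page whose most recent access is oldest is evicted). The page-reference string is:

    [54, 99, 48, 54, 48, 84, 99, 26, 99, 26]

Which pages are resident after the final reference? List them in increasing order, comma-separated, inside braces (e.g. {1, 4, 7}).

{26, 99}

54 → fault, frames [54]
99 → fault, frames [54, 99]
48 → fault, evict 54, frames [99, 48]
54 → fault, evict 99, frames [48, 54]
48 → hit
84 → fault, evict 54, frames [48, 84]
99 → fault, evict 48, frames [84, 99]
26 → fault, evict 84, frames [99, 26]
99 → hit
26 → hit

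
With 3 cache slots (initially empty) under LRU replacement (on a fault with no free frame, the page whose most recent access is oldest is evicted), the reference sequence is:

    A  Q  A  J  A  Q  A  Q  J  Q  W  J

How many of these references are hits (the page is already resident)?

A -> miss, frames (A)
Q -> miss, frames (A Q)
A -> hit
J -> miss, frames (Q A J)
A -> hit
Q -> hit
A -> hit
Q -> hit
J -> hit
Q -> hit
W -> miss, evict A, frames (J Q W)
J -> hit
Hits: 8.

8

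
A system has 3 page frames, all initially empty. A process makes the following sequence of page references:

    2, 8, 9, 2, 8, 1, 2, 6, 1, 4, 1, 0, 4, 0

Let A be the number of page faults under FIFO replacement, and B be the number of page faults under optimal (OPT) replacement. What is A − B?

Under FIFO: F F F . . F F F . F F F . . → 9 faults.
Under OPT: F F F . . F . F . F . F . . → 7 faults.
A − B = 9 − 7 = 2.

2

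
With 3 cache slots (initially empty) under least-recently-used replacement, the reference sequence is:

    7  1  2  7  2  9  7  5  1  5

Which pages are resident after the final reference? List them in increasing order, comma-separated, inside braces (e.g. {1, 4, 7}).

{1, 5, 7}

7 → miss, frames {7}
1 → miss, frames {7,1}
2 → miss, frames {7,1,2}
7 → hit
2 → hit
9 → miss, evict 1, frames {7,2,9}
7 → hit
5 → miss, evict 2, frames {9,7,5}
1 → miss, evict 9, frames {7,5,1}
5 → hit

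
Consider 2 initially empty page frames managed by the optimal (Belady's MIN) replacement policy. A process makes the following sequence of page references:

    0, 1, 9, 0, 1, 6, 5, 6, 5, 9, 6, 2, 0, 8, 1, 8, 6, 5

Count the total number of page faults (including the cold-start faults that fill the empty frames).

13

0 → miss, frames {0}
1 → miss, frames {0,1}
9 → miss, evict 1, frames {0,9}
0 → hit
1 → miss, evict 0, frames {9,1}
6 → miss, evict 1, frames {9,6}
5 → miss, evict 9, frames {6,5}
6 → hit
5 → hit
9 → miss, evict 5, frames {6,9}
6 → hit
2 → miss, evict 9, frames {6,2}
0 → miss, evict 2, frames {6,0}
8 → miss, evict 0, frames {6,8}
1 → miss, evict 6, frames {8,1}
8 → hit
6 → miss, evict 1, frames {8,6}
5 → miss, evict 6, frames {8,5}
Page faults: 13.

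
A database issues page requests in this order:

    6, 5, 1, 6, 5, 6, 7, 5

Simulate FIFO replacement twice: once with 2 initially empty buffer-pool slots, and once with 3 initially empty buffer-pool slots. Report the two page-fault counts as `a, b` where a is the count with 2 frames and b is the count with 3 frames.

6, 4

2 frames: F F F F F . F . → 6 faults.
3 frames: F F F . . . F . → 4 faults.
4 < 6: adding a frame reduced faults, as is typical.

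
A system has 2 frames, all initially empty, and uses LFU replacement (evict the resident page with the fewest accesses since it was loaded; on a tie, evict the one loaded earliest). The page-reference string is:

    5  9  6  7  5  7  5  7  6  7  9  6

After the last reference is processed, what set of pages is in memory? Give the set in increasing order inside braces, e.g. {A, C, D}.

{6, 7}

5 → miss, frames [5]
9 → miss, frames [5, 9]
6 → miss, evict 5, frames [9, 6]
7 → miss, evict 9, frames [6, 7]
5 → miss, evict 6, frames [7, 5]
7 → hit
5 → hit
7 → hit
6 → miss, evict 5, frames [7, 6]
7 → hit
9 → miss, evict 6, frames [7, 9]
6 → miss, evict 9, frames [7, 6]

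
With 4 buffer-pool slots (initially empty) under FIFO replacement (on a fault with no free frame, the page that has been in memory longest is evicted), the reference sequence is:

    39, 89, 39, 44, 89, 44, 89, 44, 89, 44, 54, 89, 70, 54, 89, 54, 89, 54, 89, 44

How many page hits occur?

15

39: miss, frames (39)
89: miss, frames (39 89)
39: hit
44: miss, frames (39 89 44)
89: hit
44: hit
89: hit
44: hit
89: hit
44: hit
54: miss, frames (39 89 44 54)
89: hit
70: miss, evict 39, frames (89 44 54 70)
54: hit
89: hit
54: hit
89: hit
54: hit
89: hit
44: hit
Hits: 15.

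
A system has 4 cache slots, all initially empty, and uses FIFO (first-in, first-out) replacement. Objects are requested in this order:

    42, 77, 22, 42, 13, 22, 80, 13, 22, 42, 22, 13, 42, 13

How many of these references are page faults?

42 -> miss, frames (42)
77 -> miss, frames (42 77)
22 -> miss, frames (42 77 22)
42 -> hit
13 -> miss, frames (42 77 22 13)
22 -> hit
80 -> miss, evict 42, frames (77 22 13 80)
13 -> hit
22 -> hit
42 -> miss, evict 77, frames (22 13 80 42)
22 -> hit
13 -> hit
42 -> hit
13 -> hit
Page faults: 6.

6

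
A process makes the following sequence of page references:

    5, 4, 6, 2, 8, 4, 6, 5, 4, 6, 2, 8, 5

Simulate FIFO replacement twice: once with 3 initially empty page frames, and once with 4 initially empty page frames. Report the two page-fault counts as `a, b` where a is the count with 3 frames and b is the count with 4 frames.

3 frames: F F F F F F F F . . F F . → 10 faults.
4 frames: F F F F F . . F F F F F F → 11 faults.
11 > 10: adding a frame increased faults — Belady's anomaly.

10, 11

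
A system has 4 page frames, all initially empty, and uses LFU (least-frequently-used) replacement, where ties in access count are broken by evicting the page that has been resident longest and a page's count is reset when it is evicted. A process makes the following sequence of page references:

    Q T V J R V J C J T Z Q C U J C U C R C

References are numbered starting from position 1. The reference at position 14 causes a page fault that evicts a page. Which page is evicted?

pos 1: Q → miss, frames (Q)
pos 2: T → miss, frames (Q T)
pos 3: V → miss, frames (Q T V)
pos 4: J → miss, frames (Q T V J)
pos 5: R → miss, evict Q, frames (T V J R)
pos 6: V → hit
pos 7: J → hit
pos 8: C → miss, evict T, frames (V J R C)
pos 9: J → hit
pos 10: T → miss, evict R, frames (V J C T)
pos 11: Z → miss, evict C, frames (V J T Z)
pos 12: Q → miss, evict T, frames (V J Z Q)
pos 13: C → miss, evict Z, frames (V J Q C)
pos 14: U → miss, evict Q, frames (V J C U)
At position 14, page Q is evicted.

Q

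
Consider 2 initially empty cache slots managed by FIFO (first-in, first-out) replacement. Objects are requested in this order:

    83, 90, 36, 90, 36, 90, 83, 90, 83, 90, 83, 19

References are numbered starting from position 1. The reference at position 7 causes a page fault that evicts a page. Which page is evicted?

pos 1: 83 -> miss, frames (83)
pos 2: 90 -> miss, frames (83 90)
pos 3: 36 -> miss, evict 83, frames (90 36)
pos 4: 90 -> hit
pos 5: 36 -> hit
pos 6: 90 -> hit
pos 7: 83 -> miss, evict 90, frames (36 83)
At position 7, page 90 is evicted.

90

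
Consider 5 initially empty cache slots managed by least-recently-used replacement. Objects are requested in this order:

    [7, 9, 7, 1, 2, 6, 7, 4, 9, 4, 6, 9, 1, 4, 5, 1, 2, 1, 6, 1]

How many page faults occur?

11

7: miss, frames [7]
9: miss, frames [7, 9]
7: hit
1: miss, frames [9, 7, 1]
2: miss, frames [9, 7, 1, 2]
6: miss, frames [9, 7, 1, 2, 6]
7: hit
4: miss, evict 9, frames [1, 2, 6, 7, 4]
9: miss, evict 1, frames [2, 6, 7, 4, 9]
4: hit
6: hit
9: hit
1: miss, evict 2, frames [7, 4, 6, 9, 1]
4: hit
5: miss, evict 7, frames [6, 9, 1, 4, 5]
1: hit
2: miss, evict 6, frames [9, 4, 5, 1, 2]
1: hit
6: miss, evict 9, frames [4, 5, 2, 1, 6]
1: hit
Page faults: 11.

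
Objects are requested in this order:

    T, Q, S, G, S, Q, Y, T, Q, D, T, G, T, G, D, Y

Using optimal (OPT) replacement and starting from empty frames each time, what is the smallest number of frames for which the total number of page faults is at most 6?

4

f=1: 16 faults
f=2: 11 faults
f=3: 8 faults
f=4: 6 faults
f=5: 6 faults
f=6: 6 faults
Smallest f with faults ≤ 6 is 4.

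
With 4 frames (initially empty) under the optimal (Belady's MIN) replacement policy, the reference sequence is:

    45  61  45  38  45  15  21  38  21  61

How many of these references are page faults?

45 → miss, frames [45]
61 → miss, frames [45, 61]
45 → hit
38 → miss, frames [45, 61, 38]
45 → hit
15 → miss, frames [45, 61, 38, 15]
21 → miss, evict 15, frames [45, 61, 38, 21]
38 → hit
21 → hit
61 → hit
Page faults: 5.

5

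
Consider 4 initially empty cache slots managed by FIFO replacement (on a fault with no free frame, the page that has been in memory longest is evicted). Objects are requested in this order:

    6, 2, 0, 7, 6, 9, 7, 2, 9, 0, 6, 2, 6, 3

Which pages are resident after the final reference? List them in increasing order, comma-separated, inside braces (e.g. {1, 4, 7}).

{2, 3, 6, 9}

6 → fault, frames (6)
2 → fault, frames (6 2)
0 → fault, frames (6 2 0)
7 → fault, frames (6 2 0 7)
6 → hit
9 → fault, evict 6, frames (2 0 7 9)
7 → hit
2 → hit
9 → hit
0 → hit
6 → fault, evict 2, frames (0 7 9 6)
2 → fault, evict 0, frames (7 9 6 2)
6 → hit
3 → fault, evict 7, frames (9 6 2 3)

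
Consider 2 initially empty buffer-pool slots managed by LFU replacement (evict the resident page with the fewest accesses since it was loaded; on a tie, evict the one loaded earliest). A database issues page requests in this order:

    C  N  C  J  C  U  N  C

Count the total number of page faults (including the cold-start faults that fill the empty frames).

C: miss, frames (C)
N: miss, frames (C N)
C: hit
J: miss, evict N, frames (C J)
C: hit
U: miss, evict J, frames (C U)
N: miss, evict U, frames (C N)
C: hit
Page faults: 5.

5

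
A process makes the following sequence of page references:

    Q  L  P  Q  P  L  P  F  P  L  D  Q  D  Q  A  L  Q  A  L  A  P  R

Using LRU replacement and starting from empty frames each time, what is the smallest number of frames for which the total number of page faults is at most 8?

f=1: 22 faults
f=2: 16 faults
f=3: 10 faults
f=4: 9 faults
f=5: 7 faults
f=6: 7 faults
f=7: 7 faults
Smallest f with faults ≤ 8 is 5.

5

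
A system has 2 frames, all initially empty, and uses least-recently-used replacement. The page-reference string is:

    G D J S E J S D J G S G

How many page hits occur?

G: miss, frames (G)
D: miss, frames (G D)
J: miss, evict G, frames (D J)
S: miss, evict D, frames (J S)
E: miss, evict J, frames (S E)
J: miss, evict S, frames (E J)
S: miss, evict E, frames (J S)
D: miss, evict J, frames (S D)
J: miss, evict S, frames (D J)
G: miss, evict D, frames (J G)
S: miss, evict J, frames (G S)
G: hit
Hits: 1.

1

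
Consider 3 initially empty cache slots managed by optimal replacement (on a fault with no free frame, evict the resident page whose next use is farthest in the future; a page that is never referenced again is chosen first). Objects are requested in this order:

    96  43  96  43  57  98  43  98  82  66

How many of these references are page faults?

6

96 -> fault, frames [96]
43 -> fault, frames [96, 43]
96 -> hit
43 -> hit
57 -> fault, frames [96, 43, 57]
98 -> fault, evict 57, frames [96, 43, 98]
43 -> hit
98 -> hit
82 -> fault, evict 98, frames [96, 43, 82]
66 -> fault, evict 82, frames [96, 43, 66]
Page faults: 6.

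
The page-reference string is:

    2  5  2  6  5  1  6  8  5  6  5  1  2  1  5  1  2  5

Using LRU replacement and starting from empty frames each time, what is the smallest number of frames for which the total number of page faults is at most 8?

3

f=1: 18 faults
f=2: 14 faults
f=3: 8 faults
f=4: 6 faults
f=5: 5 faults
Smallest f with faults ≤ 8 is 3.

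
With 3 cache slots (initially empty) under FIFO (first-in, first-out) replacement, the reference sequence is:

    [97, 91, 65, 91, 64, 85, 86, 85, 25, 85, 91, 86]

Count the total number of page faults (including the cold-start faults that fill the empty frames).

97 → miss, frames {97}
91 → miss, frames {97,91}
65 → miss, frames {97,91,65}
91 → hit
64 → miss, evict 97, frames {91,65,64}
85 → miss, evict 91, frames {65,64,85}
86 → miss, evict 65, frames {64,85,86}
85 → hit
25 → miss, evict 64, frames {85,86,25}
85 → hit
91 → miss, evict 85, frames {86,25,91}
86 → hit
Page faults: 8.

8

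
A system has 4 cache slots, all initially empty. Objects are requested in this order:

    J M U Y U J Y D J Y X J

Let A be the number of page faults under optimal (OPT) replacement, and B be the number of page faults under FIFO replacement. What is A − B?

Under OPT: F F F F . . . F . . F . → 6 faults.
Under FIFO: F F F F . . . F F . F . → 7 faults.
A − B = 6 − 7 = -1.

-1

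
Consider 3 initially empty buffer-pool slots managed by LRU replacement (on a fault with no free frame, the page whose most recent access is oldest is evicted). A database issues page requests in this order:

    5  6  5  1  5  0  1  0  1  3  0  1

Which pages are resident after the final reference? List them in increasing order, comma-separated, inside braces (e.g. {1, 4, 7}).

{0, 1, 3}

5 -> miss, frames [5]
6 -> miss, frames [5, 6]
5 -> hit
1 -> miss, frames [6, 5, 1]
5 -> hit
0 -> miss, evict 6, frames [1, 5, 0]
1 -> hit
0 -> hit
1 -> hit
3 -> miss, evict 5, frames [0, 1, 3]
0 -> hit
1 -> hit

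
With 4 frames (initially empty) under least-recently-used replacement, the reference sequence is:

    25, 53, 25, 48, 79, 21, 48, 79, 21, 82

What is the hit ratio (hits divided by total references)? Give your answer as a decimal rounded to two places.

0.40

25 -> miss, frames (25)
53 -> miss, frames (25 53)
25 -> hit
48 -> miss, frames (53 25 48)
79 -> miss, frames (53 25 48 79)
21 -> miss, evict 53, frames (25 48 79 21)
48 -> hit
79 -> hit
21 -> hit
82 -> miss, evict 25, frames (48 79 21 82)
Hits: 4 of 10 references → 4/10 = 0.4000.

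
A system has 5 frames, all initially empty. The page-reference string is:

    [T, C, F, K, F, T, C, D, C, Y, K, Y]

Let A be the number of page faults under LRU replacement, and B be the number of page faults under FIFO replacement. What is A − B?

Under LRU: F F F F . . . F . F F . → 7 faults.
Under FIFO: F F F F . . . F . F . . → 6 faults.
A − B = 7 − 6 = 1.

1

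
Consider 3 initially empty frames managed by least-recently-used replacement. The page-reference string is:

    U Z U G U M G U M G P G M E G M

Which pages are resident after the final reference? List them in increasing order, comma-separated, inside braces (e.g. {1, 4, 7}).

U → miss, frames {U}
Z → miss, frames {U,Z}
U → hit
G → miss, frames {Z,U,G}
U → hit
M → miss, evict Z, frames {G,U,M}
G → hit
U → hit
M → hit
G → hit
P → miss, evict U, frames {M,G,P}
G → hit
M → hit
E → miss, evict P, frames {G,M,E}
G → hit
M → hit

{E, G, M}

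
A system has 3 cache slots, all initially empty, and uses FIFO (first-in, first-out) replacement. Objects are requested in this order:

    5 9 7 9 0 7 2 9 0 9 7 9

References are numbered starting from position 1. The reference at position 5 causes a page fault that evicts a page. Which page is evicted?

5

pos 1: 5 → miss, frames [5]
pos 2: 9 → miss, frames [5, 9]
pos 3: 7 → miss, frames [5, 9, 7]
pos 4: 9 → hit
pos 5: 0 → miss, evict 5, frames [9, 7, 0]
At position 5, page 5 is evicted.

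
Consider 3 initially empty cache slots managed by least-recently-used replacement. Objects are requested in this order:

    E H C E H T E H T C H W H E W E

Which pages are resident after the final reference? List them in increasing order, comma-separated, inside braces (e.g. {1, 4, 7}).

{E, H, W}

E → miss, frames (E)
H → miss, frames (E H)
C → miss, frames (E H C)
E → hit
H → hit
T → miss, evict C, frames (E H T)
E → hit
H → hit
T → hit
C → miss, evict E, frames (H T C)
H → hit
W → miss, evict T, frames (C H W)
H → hit
E → miss, evict C, frames (W H E)
W → hit
E → hit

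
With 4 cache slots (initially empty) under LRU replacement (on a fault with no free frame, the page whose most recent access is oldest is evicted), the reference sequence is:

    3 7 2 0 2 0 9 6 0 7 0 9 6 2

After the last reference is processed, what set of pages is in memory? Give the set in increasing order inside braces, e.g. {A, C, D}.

3: fault, frames (3)
7: fault, frames (3 7)
2: fault, frames (3 7 2)
0: fault, frames (3 7 2 0)
2: hit
0: hit
9: fault, evict 3, frames (7 2 0 9)
6: fault, evict 7, frames (2 0 9 6)
0: hit
7: fault, evict 2, frames (9 6 0 7)
0: hit
9: hit
6: hit
2: fault, evict 7, frames (0 9 6 2)

{0, 2, 6, 9}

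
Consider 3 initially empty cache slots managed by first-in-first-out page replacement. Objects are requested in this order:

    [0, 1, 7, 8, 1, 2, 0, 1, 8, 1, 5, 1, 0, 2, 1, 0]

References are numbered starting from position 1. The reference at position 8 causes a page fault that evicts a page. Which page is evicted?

8

pos 1: 0 -> fault, frames (0)
pos 2: 1 -> fault, frames (0 1)
pos 3: 7 -> fault, frames (0 1 7)
pos 4: 8 -> fault, evict 0, frames (1 7 8)
pos 5: 1 -> hit
pos 6: 2 -> fault, evict 1, frames (7 8 2)
pos 7: 0 -> fault, evict 7, frames (8 2 0)
pos 8: 1 -> fault, evict 8, frames (2 0 1)
At position 8, page 8 is evicted.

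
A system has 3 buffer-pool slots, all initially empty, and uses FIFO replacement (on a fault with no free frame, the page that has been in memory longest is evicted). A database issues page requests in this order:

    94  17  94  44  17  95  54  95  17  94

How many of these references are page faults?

94: miss, frames (94)
17: miss, frames (94 17)
94: hit
44: miss, frames (94 17 44)
17: hit
95: miss, evict 94, frames (17 44 95)
54: miss, evict 17, frames (44 95 54)
95: hit
17: miss, evict 44, frames (95 54 17)
94: miss, evict 95, frames (54 17 94)
Page faults: 7.

7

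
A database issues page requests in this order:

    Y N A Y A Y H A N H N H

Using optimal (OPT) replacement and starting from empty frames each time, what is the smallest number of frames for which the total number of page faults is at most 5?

f=1: 12 faults
f=2: 5 faults
f=3: 4 faults
f=4: 4 faults
Smallest f with faults ≤ 5 is 2.

2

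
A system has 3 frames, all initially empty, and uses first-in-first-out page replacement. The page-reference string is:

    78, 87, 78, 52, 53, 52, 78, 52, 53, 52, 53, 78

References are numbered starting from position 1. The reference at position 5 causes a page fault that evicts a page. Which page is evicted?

pos 1: 78 -> fault, frames [78]
pos 2: 87 -> fault, frames [78, 87]
pos 3: 78 -> hit
pos 4: 52 -> fault, frames [78, 87, 52]
pos 5: 53 -> fault, evict 78, frames [87, 52, 53]
At position 5, page 78 is evicted.

78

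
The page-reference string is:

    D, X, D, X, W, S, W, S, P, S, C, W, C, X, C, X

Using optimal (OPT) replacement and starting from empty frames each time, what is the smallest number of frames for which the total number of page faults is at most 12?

2

f=1: 16 faults
f=2: 8 faults
f=3: 7 faults
f=4: 6 faults
f=5: 6 faults
f=6: 6 faults
Smallest f with faults ≤ 12 is 2.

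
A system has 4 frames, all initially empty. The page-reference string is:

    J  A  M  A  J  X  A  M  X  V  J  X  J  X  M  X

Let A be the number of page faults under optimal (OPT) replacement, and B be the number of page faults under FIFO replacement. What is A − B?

Under OPT: F F F . . F . . . F . . . . . . → 5 faults.
Under FIFO: F F F . . F . . . F F . . . . . → 6 faults.
A − B = 5 − 6 = -1.

-1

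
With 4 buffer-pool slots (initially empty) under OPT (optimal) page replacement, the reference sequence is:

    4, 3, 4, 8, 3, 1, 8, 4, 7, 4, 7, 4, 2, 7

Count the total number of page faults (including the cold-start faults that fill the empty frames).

4: fault, frames (4)
3: fault, frames (4 3)
4: hit
8: fault, frames (4 3 8)
3: hit
1: fault, frames (4 3 8 1)
8: hit
4: hit
7: fault, evict 1, frames (4 3 8 7)
4: hit
7: hit
4: hit
2: fault, evict 8, frames (4 3 7 2)
7: hit
Page faults: 6.

6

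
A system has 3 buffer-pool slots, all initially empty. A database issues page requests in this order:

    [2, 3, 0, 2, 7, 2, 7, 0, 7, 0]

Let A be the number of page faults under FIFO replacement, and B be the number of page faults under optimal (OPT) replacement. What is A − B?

1

Under FIFO: F F F . F F . . . . → 5 faults.
Under OPT: F F F . F . . . . . → 4 faults.
A − B = 5 − 4 = 1.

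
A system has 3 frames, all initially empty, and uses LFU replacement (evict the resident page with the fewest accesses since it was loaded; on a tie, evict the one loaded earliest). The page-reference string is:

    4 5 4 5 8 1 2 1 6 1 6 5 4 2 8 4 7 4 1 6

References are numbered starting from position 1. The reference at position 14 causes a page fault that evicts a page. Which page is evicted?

pos 1: 4 → miss, frames [4]
pos 2: 5 → miss, frames [4, 5]
pos 3: 4 → hit
pos 4: 5 → hit
pos 5: 8 → miss, frames [4, 5, 8]
pos 6: 1 → miss, evict 8, frames [4, 5, 1]
pos 7: 2 → miss, evict 1, frames [4, 5, 2]
pos 8: 1 → miss, evict 2, frames [4, 5, 1]
pos 9: 6 → miss, evict 1, frames [4, 5, 6]
pos 10: 1 → miss, evict 6, frames [4, 5, 1]
pos 11: 6 → miss, evict 1, frames [4, 5, 6]
pos 12: 5 → hit
pos 13: 4 → hit
pos 14: 2 → miss, evict 6, frames [4, 5, 2]
At position 14, page 6 is evicted.

6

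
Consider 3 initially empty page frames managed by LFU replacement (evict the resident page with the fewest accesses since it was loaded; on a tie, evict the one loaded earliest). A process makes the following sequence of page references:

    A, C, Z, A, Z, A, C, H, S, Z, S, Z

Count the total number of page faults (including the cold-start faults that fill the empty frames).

5

A: miss, frames (A)
C: miss, frames (A C)
Z: miss, frames (A C Z)
A: hit
Z: hit
A: hit
C: hit
H: miss, evict C, frames (A Z H)
S: miss, evict H, frames (A Z S)
Z: hit
S: hit
Z: hit
Page faults: 5.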